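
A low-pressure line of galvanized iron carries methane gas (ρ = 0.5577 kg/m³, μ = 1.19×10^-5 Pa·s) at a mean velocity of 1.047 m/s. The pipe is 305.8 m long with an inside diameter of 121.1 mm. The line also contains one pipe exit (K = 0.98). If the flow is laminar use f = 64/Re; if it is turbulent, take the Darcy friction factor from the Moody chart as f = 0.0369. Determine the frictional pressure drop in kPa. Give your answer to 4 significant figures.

Reynolds number Re = ρVD/μ = 0.5577 · 1.047 · 0.1211 / 1.19e-05 = 5942.
Re > 4000 → turbulent; use the Moody-chart value f = 0.0369.
Total minor-loss coefficient ΣK = 1·0.98 = 0.98.
ΔP = [f·L/D + ΣK]·(ρV²/2) = [0.0369·305.8/0.1211 + 0.98]·(0.5577·1.047²/2) = [93.18 + 0.98]·0.3057 = 28.78 Pa.
ΔP = 28.78 Pa = 0.02878 kPa.

ΔP ≈ 0.02878 kPa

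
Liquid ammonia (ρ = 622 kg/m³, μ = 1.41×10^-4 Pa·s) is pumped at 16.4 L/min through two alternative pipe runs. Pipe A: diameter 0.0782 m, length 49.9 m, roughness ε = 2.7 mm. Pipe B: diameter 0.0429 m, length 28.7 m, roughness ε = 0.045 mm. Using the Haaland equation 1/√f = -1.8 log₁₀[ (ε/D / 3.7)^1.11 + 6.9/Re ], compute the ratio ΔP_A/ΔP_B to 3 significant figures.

ΔP_A/ΔP_B ≈ 0.215

Pipe A: V = Q/A = 0.0002733/0.004803 = 0.05691 m/s; Re = 1.963e+04; ε/D = 0.0345; Haaland → f = 0.06224; ΔP_A = f(L/D)(ρV²/2) = 40.01 Pa.
Pipe B: V = Q/A = 0.0002733/0.001445 = 0.1891 m/s; Re = 3.579e+04; ε/D = 0.00105; Haaland → f = 0.02504; ΔP_B = f(L/D)(ρV²/2) = 186.3 Pa.
ΔP_A/ΔP_B = 40.01/186.3 = 0.215.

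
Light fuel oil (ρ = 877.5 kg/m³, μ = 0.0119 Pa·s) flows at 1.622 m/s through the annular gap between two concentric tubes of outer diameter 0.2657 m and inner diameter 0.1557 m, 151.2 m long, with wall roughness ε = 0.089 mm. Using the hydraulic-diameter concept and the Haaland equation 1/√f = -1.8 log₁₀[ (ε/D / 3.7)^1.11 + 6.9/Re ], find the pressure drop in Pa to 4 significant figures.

ΔP ≈ 47410 Pa

Hydraulic diameter D_h = 4A/P = D_o - D_i = 0.2657 - 0.1557 = 0.11 m.
Re = ρVD_h/μ = 877.5·1.622·0.11/0.0119 = 1.316e+04.
ε/D_h = 8.9e-05/0.11 = 0.000809; Haaland gives 1/√f = -1.8 log₁₀[8.65e-05+0.000524] = 5.785, so f = 0.02988.
ΔP = f(L/D_h)(ρV²/2) = 0.02988·151.2/0.11·1154 = 4.741e+04 Pa.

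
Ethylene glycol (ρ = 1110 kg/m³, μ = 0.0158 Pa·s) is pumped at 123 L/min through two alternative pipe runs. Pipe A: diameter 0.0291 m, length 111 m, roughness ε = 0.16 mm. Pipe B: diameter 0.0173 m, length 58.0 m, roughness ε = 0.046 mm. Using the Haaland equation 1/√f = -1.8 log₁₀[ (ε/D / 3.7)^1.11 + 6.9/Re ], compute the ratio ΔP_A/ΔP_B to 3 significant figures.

Pipe A: V = Q/A = 0.00205/0.0006651 = 3.082 m/s; Re = 6301; ε/D = 0.0055; Haaland → f = 0.04112; ΔP_A = f(L/D)(ρV²/2) = 8.271e+05 Pa.
Pipe B: V = Q/A = 0.00205/0.0002351 = 8.721 m/s; Re = 1.06e+04; ε/D = 0.00266; Haaland → f = 0.03404; ΔP_B = f(L/D)(ρV²/2) = 4.818e+06 Pa.
ΔP_A/ΔP_B = 8.271e+05/4.818e+06 = 0.172.

ΔP_A/ΔP_B ≈ 0.172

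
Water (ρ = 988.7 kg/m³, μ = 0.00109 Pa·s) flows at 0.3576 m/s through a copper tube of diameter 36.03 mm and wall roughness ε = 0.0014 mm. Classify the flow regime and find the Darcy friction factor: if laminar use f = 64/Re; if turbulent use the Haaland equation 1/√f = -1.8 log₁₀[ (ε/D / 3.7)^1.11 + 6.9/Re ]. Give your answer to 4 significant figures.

f ≈ 0.02964

Re = ρVD/μ = 988.7·0.3576·0.03603/0.00109 = 1.169e+04.
Re > 4000 → turbulent. ε/D = 1.4e-06/0.03603 = 3.89e-05; Haaland: 1/√f = -1.8 log₁₀[2.98e-06 + 0.00059] = 5.808, so f = 0.02964.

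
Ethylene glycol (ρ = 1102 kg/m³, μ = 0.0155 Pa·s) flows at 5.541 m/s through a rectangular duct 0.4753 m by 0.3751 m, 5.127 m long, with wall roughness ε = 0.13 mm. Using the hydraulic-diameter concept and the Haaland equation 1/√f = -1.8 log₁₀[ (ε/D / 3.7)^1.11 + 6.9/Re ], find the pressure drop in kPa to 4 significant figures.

ΔP ≈ 3.716 kPa

Hydraulic diameter D_h = 4A/P = 4·(0.4753·0.3751)/(2·(0.4753+0.3751)) = 0.7131/1.701 = 0.4193 m.
Re = ρVD_h/μ = 1102·5.541·0.4193/0.0155 = 1.652e+05.
ε/D_h = 0.00013/0.4193 = 0.00031; Haaland gives 1/√f = -1.8 log₁₀[2.98e-05+4.18e-05] = 7.461, so f = 0.01796.
ΔP = f(L/D_h)(ρV²/2) = 0.01796·5.127/0.4193·1.692e+04 = 3716 Pa.
ΔP = 3.716 kPa.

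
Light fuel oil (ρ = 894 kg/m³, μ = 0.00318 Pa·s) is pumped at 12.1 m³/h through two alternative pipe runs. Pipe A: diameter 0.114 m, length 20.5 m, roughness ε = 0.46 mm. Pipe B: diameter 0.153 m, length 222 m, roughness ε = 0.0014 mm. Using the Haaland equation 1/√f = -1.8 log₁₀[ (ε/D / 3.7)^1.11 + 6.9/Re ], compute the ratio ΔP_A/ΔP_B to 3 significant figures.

Pipe A: V = Q/A = 0.003361/0.01021 = 0.3293 m/s; Re = 1.055e+04; ε/D = 0.00404; Haaland → f = 0.0359; ΔP_A = f(L/D)(ρV²/2) = 312.9 Pa.
Pipe B: V = Q/A = 0.003361/0.01839 = 0.1828 m/s; Re = 7863; ε/D = 9.15e-06; Haaland → f = 0.03304; ΔP_B = f(L/D)(ρV²/2) = 716.2 Pa.
ΔP_A/ΔP_B = 312.9/716.2 = 0.437.

ΔP_A/ΔP_B ≈ 0.437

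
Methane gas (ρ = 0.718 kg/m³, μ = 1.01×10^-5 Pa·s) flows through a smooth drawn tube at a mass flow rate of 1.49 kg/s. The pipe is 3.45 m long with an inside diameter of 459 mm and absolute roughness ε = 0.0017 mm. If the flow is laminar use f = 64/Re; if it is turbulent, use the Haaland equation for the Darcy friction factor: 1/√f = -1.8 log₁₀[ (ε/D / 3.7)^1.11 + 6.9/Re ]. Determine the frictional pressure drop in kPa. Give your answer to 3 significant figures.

A = πD²/4 = π(0.459)²/4 = 0.1655 m²; mean velocity V = ṁ/(ρA) = 1.49/(0.718 · 0.1655) = 12.54 m/s.
Reynolds number Re = ρVD/μ = 0.718 · 12.54 · 0.459 / 1.01e-05 = 4.092e+05.
Re > 4000 → turbulent. Relative roughness ε/D = 1.7e-06/0.459 = 3.7e-06. Haaland: 1/√f = -1.8 log₁₀[(3.7e-06/3.7)^1.11 + 6.9/4.092e+05] = -1.8 log₁₀[2.19e-07 + 1.69e-05] = 8.582, so f = 0.01358.
Darcy-Weisbach: ΔP = f(L/D)(ρV²/2) = 0.01358·(3.45/0.459)·(0.718·12.54²/2) = 0.01358·7.516·56.47 = 5.763 Pa.
ΔP = 5.763 Pa = 0.00576 kPa.

ΔP ≈ 0.00576 kPa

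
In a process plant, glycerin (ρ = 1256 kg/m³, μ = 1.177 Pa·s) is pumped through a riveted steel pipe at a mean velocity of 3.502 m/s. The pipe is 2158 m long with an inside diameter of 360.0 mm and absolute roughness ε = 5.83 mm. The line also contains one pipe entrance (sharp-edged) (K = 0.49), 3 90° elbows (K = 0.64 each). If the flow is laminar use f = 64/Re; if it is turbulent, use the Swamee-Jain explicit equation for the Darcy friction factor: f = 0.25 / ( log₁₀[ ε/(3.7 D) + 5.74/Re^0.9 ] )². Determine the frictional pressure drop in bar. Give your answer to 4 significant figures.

ΔP ≈ 22.15 bar

Reynolds number Re = ρVD/μ = 1256 · 3.502 · 0.36 / 1.18 = 1345.
Re < 2300 → laminar flow, so f = 64/Re = 64/1345 = 0.04757 (the turbulent correlation is not needed).
Total minor-loss coefficient ΣK = 1·0.49 + 3·0.64 = 2.41.
ΔP = [f·L/D + ΣK]·(ρV²/2) = [0.04757·2158/0.36 + 2.41]·(1256·3.502²/2) = [285.2 + 2.41]·7702 = 2.215e+06 Pa.
ΔP = 2.215e+06 Pa = 22.15 bar.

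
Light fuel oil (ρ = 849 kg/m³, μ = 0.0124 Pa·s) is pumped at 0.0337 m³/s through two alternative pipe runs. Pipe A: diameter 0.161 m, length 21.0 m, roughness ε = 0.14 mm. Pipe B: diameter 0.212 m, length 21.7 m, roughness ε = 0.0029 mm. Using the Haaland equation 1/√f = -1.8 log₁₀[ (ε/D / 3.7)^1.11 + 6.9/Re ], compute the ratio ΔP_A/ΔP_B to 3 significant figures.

Pipe A: V = Q/A = 0.0337/0.02036 = 1.655 m/s; Re = 1.825e+04; ε/D = 0.00087; Haaland → f = 0.0279; ΔP_A = f(L/D)(ρV²/2) = 4233 Pa.
Pipe B: V = Q/A = 0.0337/0.0353 = 0.9547 m/s; Re = 1.386e+04; ε/D = 1.37e-05; Haaland → f = 0.02831; ΔP_B = f(L/D)(ρV²/2) = 1121 Pa.
ΔP_A/ΔP_B = 4233/1121 = 3.78.

ΔP_A/ΔP_B ≈ 3.78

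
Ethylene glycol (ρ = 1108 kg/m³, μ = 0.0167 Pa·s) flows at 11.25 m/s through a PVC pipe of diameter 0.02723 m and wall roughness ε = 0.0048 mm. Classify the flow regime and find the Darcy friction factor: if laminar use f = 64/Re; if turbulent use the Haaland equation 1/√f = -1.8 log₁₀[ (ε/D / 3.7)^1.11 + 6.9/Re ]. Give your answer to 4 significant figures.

f ≈ 0.02594

Re = ρVD/μ = 1108·11.25·0.02723/0.0167 = 2.032e+04.
Re > 4000 → turbulent. ε/D = 4.8e-06/0.02723 = 0.000176; Haaland: 1/√f = -1.8 log₁₀[1.59e-05 + 0.000339] = 6.209, so f = 0.02594.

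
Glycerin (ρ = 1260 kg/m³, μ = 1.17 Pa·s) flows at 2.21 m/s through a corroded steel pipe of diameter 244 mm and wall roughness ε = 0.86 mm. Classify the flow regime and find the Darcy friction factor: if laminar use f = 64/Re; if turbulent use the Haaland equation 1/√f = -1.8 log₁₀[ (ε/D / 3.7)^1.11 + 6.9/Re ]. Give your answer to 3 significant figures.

Re = ρVD/μ = 1260·2.21·0.244/1.17 = 580.7.
Re < 2300 → laminar, so f = 64/Re = 0.1102 (roughness is irrelevant in laminar flow).

f ≈ 0.110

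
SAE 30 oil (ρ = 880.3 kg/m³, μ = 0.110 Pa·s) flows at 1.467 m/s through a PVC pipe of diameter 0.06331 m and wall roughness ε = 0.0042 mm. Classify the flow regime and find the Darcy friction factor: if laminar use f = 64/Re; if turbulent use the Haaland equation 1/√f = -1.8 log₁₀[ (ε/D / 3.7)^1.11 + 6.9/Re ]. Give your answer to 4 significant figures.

Re = ρVD/μ = 880.3·1.467·0.06331/0.11 = 743.3.
Re < 2300 → laminar, so f = 64/Re = 0.08611 (roughness is irrelevant in laminar flow).

f ≈ 0.08611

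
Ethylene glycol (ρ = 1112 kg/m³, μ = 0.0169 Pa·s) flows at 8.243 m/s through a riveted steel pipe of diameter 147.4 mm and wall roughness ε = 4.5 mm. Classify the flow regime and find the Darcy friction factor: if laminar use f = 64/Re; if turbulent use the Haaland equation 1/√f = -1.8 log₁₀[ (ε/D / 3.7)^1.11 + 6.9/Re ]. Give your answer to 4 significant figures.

f ≈ 0.05809

Re = ρVD/μ = 1112·8.243·0.1474/0.0169 = 7.995e+04.
Re > 4000 → turbulent. ε/D = 0.0045/0.1474 = 0.0305; Haaland: 1/√f = -1.8 log₁₀[0.00487 + 8.63e-05] = 4.149, so f = 0.05809.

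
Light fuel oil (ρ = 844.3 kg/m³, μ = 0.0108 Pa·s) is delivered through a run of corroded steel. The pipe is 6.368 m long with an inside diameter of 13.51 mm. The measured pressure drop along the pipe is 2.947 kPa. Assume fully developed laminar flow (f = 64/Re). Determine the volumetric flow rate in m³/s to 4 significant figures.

Q ≈ 3.504×10^-5 m³/s

For laminar flow, f = 64/Re with Re = ρVD/μ, so Darcy-Weisbach reduces to ΔP = 32μLV/D². Solving for V: V = ΔP·D²/(32μL) = 2947·(0.01351)²/(32·0.0108·6.368) = 0.2444 m/s.
Check: Re = ρVD/μ = 844.3·0.2444·0.01351/0.0108 = 258.1 < 2300, so the laminar assumption holds.
Q = V·A = 0.2444·(π/4·0.01351²) = 3.504e-05 m³/s = 3.504×10^-5 m³/s.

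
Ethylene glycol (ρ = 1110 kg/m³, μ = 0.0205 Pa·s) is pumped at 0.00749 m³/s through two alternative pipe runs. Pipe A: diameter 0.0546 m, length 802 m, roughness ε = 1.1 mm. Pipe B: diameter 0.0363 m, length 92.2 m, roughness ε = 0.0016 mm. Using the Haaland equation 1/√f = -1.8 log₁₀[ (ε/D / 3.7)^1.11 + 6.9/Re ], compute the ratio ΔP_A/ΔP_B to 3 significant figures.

Pipe A: V = Q/A = 0.00749/0.002341 = 3.199 m/s; Re = 9457; ε/D = 0.0201; Haaland → f = 0.05268; ΔP_A = f(L/D)(ρV²/2) = 4.395e+06 Pa.
Pipe B: V = Q/A = 0.00749/0.001035 = 7.237 m/s; Re = 1.423e+04; ε/D = 4.41e-05; Haaland → f = 0.02815; ΔP_B = f(L/D)(ρV²/2) = 2.079e+06 Pa.
ΔP_A/ΔP_B = 4.395e+06/2.079e+06 = 2.11.

ΔP_A/ΔP_B ≈ 2.11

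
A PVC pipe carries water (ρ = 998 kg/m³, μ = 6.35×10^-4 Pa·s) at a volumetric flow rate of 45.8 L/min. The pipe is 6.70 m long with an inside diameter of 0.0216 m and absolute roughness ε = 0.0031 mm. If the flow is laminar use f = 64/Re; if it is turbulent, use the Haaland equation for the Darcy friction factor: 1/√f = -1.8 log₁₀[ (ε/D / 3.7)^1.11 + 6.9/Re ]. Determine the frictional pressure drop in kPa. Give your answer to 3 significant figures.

ΔP ≈ 13.2 kPa

Q = 45.8 L/min = 45.8/60000 = 0.0007633 m³/s.
Cross-sectional area A = πD²/4 = π(0.0216)²/4 = 0.0003664 m²; mean velocity V = Q/A = 0.0007633/0.0003664 = 2.083 m/s.
Reynolds number Re = ρVD/μ = 998 · 2.083 · 0.0216 / 0.000635 = 7.072e+04.
Re > 4000 → turbulent. Relative roughness ε/D = 3.1e-06/0.0216 = 0.000144. Haaland: 1/√f = -1.8 log₁₀[(0.000144/3.7)^1.11 + 6.9/7.072e+04] = -1.8 log₁₀[1.27e-05 + 9.76e-05] = 7.124, so f = 0.01971.
Darcy-Weisbach: ΔP = f(L/D)(ρV²/2) = 0.01971·(6.7/0.0216)·(998·2.083²/2) = 0.01971·310.2·2165 = 1.324e+04 Pa.
ΔP = 1.324e+04 Pa = 13.2 kPa.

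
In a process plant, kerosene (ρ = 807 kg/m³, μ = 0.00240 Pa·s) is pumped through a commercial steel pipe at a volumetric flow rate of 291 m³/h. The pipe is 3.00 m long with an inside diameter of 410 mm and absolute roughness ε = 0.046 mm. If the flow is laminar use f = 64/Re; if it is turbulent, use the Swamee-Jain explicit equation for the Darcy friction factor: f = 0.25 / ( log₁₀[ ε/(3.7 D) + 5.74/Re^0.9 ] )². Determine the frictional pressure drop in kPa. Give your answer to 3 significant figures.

Q = 291 m³/h = 291/3600 = 0.08083 m³/s.
Cross-sectional area A = πD²/4 = π(0.41)²/4 = 0.132 m²; mean velocity V = Q/A = 0.08083/0.132 = 0.6123 m/s.
Reynolds number Re = ρVD/μ = 807 · 0.6123 · 0.41 / 0.0024 = 8.441e+04.
Re > 4000 → turbulent. Relative roughness ε/D = 4.6e-05/0.41 = 0.000112. Swamee-Jain: f = 0.25/(log₁₀[0.000112/3.7 + 5.74/8.441e+04^0.9])² = 0.25/(log₁₀[3.03e-05 + 0.000211])² = 0.25/(-3.617)² = 0.01911.
Darcy-Weisbach: ΔP = f(L/D)(ρV²/2) = 0.01911·(3/0.41)·(807·0.6123²/2) = 0.01911·7.317·151.3 = 21.15 Pa.
ΔP = 21.15 Pa = 0.0212 kPa.

ΔP ≈ 0.0212 kPa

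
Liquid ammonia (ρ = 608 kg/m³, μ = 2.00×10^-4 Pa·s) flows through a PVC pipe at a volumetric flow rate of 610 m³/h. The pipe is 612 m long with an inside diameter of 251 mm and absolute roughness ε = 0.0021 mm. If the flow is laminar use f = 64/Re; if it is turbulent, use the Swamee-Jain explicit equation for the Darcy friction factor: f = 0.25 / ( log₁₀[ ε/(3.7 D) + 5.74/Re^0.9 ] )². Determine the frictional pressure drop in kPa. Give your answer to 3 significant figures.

ΔP ≈ 89.6 kPa

Q = 610 m³/h = 610/3600 = 0.1694 m³/s.
Cross-sectional area A = πD²/4 = π(0.251)²/4 = 0.04948 m²; mean velocity V = Q/A = 0.1694/0.04948 = 3.424 m/s.
Reynolds number Re = ρVD/μ = 608 · 3.424 · 0.251 / 0.0002 = 2.613e+06.
Re > 4000 → turbulent. Relative roughness ε/D = 2.1e-06/0.251 = 8.37e-06. Swamee-Jain: f = 0.25/(log₁₀[8.37e-06/3.7 + 5.74/2.613e+06^0.9])² = 0.25/(log₁₀[2.26e-06 + 9.63e-06])² = 0.25/(-4.925)² = 0.01031.
Darcy-Weisbach: ΔP = f(L/D)(ρV²/2) = 0.01031·(612/0.251)·(608·3.424²/2) = 0.01031·2438·3565 = 8.959e+04 Pa.
ΔP = 8.959e+04 Pa = 89.6 kPa.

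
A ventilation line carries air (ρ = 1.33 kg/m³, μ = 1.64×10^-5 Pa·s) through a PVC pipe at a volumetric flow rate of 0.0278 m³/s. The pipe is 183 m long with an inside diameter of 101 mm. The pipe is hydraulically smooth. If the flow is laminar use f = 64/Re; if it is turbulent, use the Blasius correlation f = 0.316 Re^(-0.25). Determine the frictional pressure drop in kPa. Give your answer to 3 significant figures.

ΔP ≈ 0.353 kPa

Cross-sectional area A = πD²/4 = π(0.101)²/4 = 0.008012 m²; mean velocity V = Q/A = 0.0278/0.008012 = 3.47 m/s.
Reynolds number Re = ρVD/μ = 1.33 · 3.47 · 0.101 / 1.64e-05 = 2.842e+04.
Re > 4000 → turbulent. Smooth-pipe (Blasius): f = 0.316 Re^(-0.25) = 0.316/(2.842e+04)^0.25 = 0.02434.
Darcy-Weisbach: ΔP = f(L/D)(ρV²/2) = 0.02434·(183/0.101)·(1.33·3.47²/2) = 0.02434·1812·8.007 = 353.1 Pa.
ΔP = 353.1 Pa = 0.353 kPa.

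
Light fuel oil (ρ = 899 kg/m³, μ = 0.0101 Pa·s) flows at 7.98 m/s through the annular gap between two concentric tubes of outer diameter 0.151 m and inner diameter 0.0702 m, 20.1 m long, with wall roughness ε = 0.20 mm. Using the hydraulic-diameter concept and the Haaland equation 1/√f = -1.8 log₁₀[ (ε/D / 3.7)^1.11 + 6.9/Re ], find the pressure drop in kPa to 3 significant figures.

ΔP ≈ 193 kPa

Hydraulic diameter D_h = 4A/P = D_o - D_i = 0.151 - 0.0702 = 0.0808 m.
Re = ρVD_h/μ = 899·7.98·0.0808/0.0101 = 5.739e+04.
ε/D_h = 0.0002/0.0808 = 0.00248; Haaland gives 1/√f = -1.8 log₁₀[0.000299+0.00012] = 6.079, so f = 0.02706.
ΔP = f(L/D_h)(ρV²/2) = 0.02706·20.1/0.0808·2.862e+04 = 1.927e+05 Pa.
ΔP = 193 kPa.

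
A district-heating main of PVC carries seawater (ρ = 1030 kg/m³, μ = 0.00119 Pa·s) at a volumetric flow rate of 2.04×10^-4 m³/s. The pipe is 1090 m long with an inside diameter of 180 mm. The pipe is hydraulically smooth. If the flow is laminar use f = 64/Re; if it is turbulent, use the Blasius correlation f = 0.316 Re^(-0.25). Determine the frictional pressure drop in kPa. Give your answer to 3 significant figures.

Cross-sectional area A = πD²/4 = π(0.18)²/4 = 0.02545 m²; mean velocity V = Q/A = 0.000204/0.02545 = 0.008017 m/s.
Reynolds number Re = ρVD/μ = 1030 · 0.008017 · 0.18 / 0.00119 = 1249.
Re < 2300 → laminar flow, so f = 64/Re = 64/1249 = 0.05124 (the turbulent correlation is not needed).
Darcy-Weisbach: ΔP = f(L/D)(ρV²/2) = 0.05124·(1090/0.18)·(1030·0.008017²/2) = 0.05124·6056·0.0331 = 10.27 Pa.
ΔP = 10.27 Pa = 0.0103 kPa.

ΔP ≈ 0.0103 kPa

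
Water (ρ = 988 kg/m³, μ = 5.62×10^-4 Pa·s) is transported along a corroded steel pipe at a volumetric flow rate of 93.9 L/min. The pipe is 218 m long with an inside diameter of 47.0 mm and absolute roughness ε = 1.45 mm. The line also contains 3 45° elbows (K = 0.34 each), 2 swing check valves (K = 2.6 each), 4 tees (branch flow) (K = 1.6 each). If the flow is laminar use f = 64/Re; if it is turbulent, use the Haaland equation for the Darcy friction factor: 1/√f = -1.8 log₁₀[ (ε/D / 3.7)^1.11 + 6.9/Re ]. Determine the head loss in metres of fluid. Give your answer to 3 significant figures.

h_f ≈ 11.8 m

Q = 93.9 L/min = 93.9/60000 = 0.001565 m³/s.
Cross-sectional area A = πD²/4 = π(0.047)²/4 = 0.001735 m²; mean velocity V = Q/A = 0.001565/0.001735 = 0.902 m/s.
Reynolds number Re = ρVD/μ = 988 · 0.902 · 0.047 / 0.000562 = 7.453e+04.
Re > 4000 → turbulent. Relative roughness ε/D = 0.00145/0.047 = 0.0309. Haaland: 1/√f = -1.8 log₁₀[(0.0309/3.7)^1.11 + 6.9/7.453e+04] = -1.8 log₁₀[0.00492 + 9.26e-05] = 4.139, so f = 0.05837.
Total minor-loss coefficient ΣK = 3·0.34 + 2·2.6 + 4·1.6 = 12.6.
ΔP = [f·L/D + ΣK]·(ρV²/2) = [0.05837·218/0.047 + 12.6]·(988·0.902²/2) = [270.7 + 12.6]·402 = 1.139e+05 Pa.
Head loss h_f = ΔP/(ρg) = 1.139e+05/(988·9.81) = 11.8 m.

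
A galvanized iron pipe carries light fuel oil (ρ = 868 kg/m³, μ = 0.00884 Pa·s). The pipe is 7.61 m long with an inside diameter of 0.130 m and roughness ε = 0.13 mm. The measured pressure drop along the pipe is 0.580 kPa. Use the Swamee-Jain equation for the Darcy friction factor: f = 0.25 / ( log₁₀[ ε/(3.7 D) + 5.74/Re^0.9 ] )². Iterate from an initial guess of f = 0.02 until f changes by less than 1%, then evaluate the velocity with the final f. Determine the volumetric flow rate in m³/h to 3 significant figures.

Rearranging Darcy-Weisbach: V = √(2·ΔP·D/(f·L·ρ)). With ε/D = 0.00013/0.13 = 0.001, iterate starting from f = 0.02:
  f = 0.02 → V = √(2·580·0.13/(0.02·7.61·868)) = 1.068 m/s; Re = ρVD/μ = 1.364e+04; f → 0.03043
  f = 0.03043 → V = 0.8661 m/s; Re = 1.106e+04; f → 0.0319
  f = 0.0319 → V = 0.8459 m/s; Re = 1.08e+04; f → 0.03208
Converged (Δf/f < 1%). With the final f = 0.03208: V = √(2·580·0.13/(0.03208·7.61·868)) = 0.8436 m/s.
Q = V·A = 0.8436·(π/4·0.13²) = 0.0112 m³/s = 40.3 m³/h.

Q ≈ 40.3 m³/h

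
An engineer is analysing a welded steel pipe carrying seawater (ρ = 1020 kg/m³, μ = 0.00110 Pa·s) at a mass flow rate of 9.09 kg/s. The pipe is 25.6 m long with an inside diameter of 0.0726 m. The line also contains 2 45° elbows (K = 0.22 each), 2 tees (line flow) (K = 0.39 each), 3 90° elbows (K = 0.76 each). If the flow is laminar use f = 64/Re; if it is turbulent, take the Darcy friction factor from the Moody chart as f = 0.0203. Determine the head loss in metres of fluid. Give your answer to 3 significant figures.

h_f ≈ 2.52 m

A = πD²/4 = π(0.0726)²/4 = 0.00414 m²; mean velocity V = ṁ/(ρA) = 9.09/(1020 · 0.00414) = 2.153 m/s.
Reynolds number Re = ρVD/μ = 1020 · 2.153 · 0.0726 / 0.0011 = 1.449e+05.
Re > 4000 → turbulent; use the Moody-chart value f = 0.0203.
Total minor-loss coefficient ΣK = 2·0.22 + 2·0.39 + 3·0.76 = 3.5.
ΔP = [f·L/D + ΣK]·(ρV²/2) = [0.0203·25.6/0.0726 + 3.5]·(1020·2.153²/2) = [7.158 + 3.5]·2364 = 2.519e+04 Pa.
Head loss h_f = ΔP/(ρg) = 2.519e+04/(1020·9.81) = 2.52 m.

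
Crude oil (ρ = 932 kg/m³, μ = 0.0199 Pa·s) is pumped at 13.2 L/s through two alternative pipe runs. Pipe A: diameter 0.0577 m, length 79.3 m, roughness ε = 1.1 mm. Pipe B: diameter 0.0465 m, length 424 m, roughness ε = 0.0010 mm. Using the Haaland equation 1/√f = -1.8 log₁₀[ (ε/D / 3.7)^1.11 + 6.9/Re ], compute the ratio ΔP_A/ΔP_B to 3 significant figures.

ΔP_A/ΔP_B ≈ 0.120

Pipe A: V = Q/A = 0.0132/0.002615 = 5.048 m/s; Re = 1.364e+04; ε/D = 0.0191; Haaland → f = 0.05061; ΔP_A = f(L/D)(ρV²/2) = 8.26e+05 Pa.
Pipe B: V = Q/A = 0.0132/0.001698 = 7.773 m/s; Re = 1.693e+04; ε/D = 2.15e-05; Haaland → f = 0.02689; ΔP_B = f(L/D)(ρV²/2) = 6.902e+06 Pa.
ΔP_A/ΔP_B = 8.26e+05/6.902e+06 = 0.120.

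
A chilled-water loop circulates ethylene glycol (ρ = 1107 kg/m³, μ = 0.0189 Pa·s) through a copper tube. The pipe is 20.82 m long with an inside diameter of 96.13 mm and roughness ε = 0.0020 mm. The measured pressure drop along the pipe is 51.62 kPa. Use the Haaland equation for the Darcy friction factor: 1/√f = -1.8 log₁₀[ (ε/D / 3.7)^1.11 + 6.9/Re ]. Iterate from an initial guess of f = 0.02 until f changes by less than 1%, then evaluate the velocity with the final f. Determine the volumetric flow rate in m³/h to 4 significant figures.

Rearranging Darcy-Weisbach: V = √(2·ΔP·D/(f·L·ρ)). With ε/D = 2e-06/0.09613 = 2.08e-05, iterate starting from f = 0.02:
  f = 0.02 → V = √(2·5.162e+04·0.09613/(0.02·20.82·1107)) = 4.64 m/s; Re = ρVD/μ = 2.613e+04; f → 0.02414
  f = 0.02414 → V = 4.224 m/s; Re = 2.378e+04; f → 0.0247
  f = 0.0247 → V = 4.176 m/s; Re = 2.351e+04; f → 0.02477
Converged (Δf/f < 1%). With the final f = 0.02477: V = √(2·5.162e+04·0.09613/(0.02477·20.82·1107)) = 4.17 m/s.
Q = V·A = 4.17·(π/4·0.09613²) = 0.03026 m³/s = 108.9 m³/h.

Q ≈ 108.9 m³/h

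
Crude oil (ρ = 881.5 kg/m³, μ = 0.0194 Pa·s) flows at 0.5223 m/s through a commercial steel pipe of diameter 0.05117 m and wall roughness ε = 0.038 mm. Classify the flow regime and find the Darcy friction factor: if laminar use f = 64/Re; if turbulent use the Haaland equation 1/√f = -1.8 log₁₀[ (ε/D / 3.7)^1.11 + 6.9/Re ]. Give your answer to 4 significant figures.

f ≈ 0.05270

Re = ρVD/μ = 881.5·0.5223·0.05117/0.0194 = 1214.
Re < 2300 → laminar, so f = 64/Re = 0.0527 (roughness is irrelevant in laminar flow).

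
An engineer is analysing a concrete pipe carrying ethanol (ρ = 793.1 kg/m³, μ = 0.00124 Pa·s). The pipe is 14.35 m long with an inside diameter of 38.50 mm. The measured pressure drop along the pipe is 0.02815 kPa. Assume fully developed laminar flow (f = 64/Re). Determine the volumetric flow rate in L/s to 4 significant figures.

Q ≈ 0.08531 L/s

For laminar flow, f = 64/Re with Re = ρVD/μ, so Darcy-Weisbach reduces to ΔP = 32μLV/D². Solving for V: V = ΔP·D²/(32μL) = 28.15·(0.0385)²/(32·0.00124·14.35) = 0.07328 m/s.
Check: Re = ρVD/μ = 793.1·0.07328·0.0385/0.00124 = 1804 < 2300, so the laminar assumption holds.
Q = V·A = 0.07328·(π/4·0.0385²) = 8.531e-05 m³/s = 0.08531 L/s.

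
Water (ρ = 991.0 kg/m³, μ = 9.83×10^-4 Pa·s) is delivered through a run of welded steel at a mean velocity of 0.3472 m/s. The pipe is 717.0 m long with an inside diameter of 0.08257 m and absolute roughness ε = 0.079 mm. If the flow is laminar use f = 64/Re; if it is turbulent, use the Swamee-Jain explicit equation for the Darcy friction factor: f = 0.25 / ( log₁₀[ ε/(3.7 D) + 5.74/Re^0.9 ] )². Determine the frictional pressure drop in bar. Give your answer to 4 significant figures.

ΔP ≈ 0.1358 bar

Reynolds number Re = ρVD/μ = 991 · 0.3472 · 0.08257 / 0.000983 = 2.89e+04.
Re > 4000 → turbulent. Relative roughness ε/D = 7.9e-05/0.08257 = 0.000957. Swamee-Jain: f = 0.25/(log₁₀[0.000957/3.7 + 5.74/2.89e+04^0.9])² = 0.25/(log₁₀[0.000259 + 0.000555])² = 0.25/(-3.09)² = 0.02619.
Darcy-Weisbach: ΔP = f(L/D)(ρV²/2) = 0.02619·(717/0.08257)·(991·0.3472²/2) = 0.02619·8684·59.73 = 1.358e+04 Pa.
ΔP = 1.358e+04 Pa = 0.1358 bar.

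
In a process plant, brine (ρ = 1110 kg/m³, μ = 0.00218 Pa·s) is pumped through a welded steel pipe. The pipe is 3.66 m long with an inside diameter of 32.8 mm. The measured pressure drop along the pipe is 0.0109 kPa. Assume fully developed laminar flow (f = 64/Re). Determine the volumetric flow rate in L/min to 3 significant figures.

Q ≈ 2.33 L/min

For laminar flow, f = 64/Re with Re = ρVD/μ, so Darcy-Weisbach reduces to ΔP = 32μLV/D². Solving for V: V = ΔP·D²/(32μL) = 10.9·(0.0328)²/(32·0.00218·3.66) = 0.04593 m/s.
Check: Re = ρVD/μ = 1110·0.04593·0.0328/0.00218 = 767.1 < 2300, so the laminar assumption holds.
Q = V·A = 0.04593·(π/4·0.0328²) = 3.881e-05 m³/s = 2.33 L/min.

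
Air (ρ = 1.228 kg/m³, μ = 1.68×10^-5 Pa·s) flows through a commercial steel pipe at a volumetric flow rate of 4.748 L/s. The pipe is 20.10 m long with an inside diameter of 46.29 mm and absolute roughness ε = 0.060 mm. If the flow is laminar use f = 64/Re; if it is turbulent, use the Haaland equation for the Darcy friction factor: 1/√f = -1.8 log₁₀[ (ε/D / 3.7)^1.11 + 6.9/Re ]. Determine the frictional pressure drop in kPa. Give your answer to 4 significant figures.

ΔP ≈ 0.06990 kPa

Q = 4.748 L/s = 4.748/1000 = 0.004748 m³/s.
Cross-sectional area A = πD²/4 = π(0.04629)²/4 = 0.001683 m²; mean velocity V = Q/A = 0.004748/0.001683 = 2.821 m/s.
Reynolds number Re = ρVD/μ = 1.228 · 2.821 · 0.04629 / 1.68e-05 = 9546.
Re > 4000 → turbulent. Relative roughness ε/D = 6e-05/0.04629 = 0.0013. Haaland: 1/√f = -1.8 log₁₀[(0.0013/3.7)^1.11 + 6.9/9546] = -1.8 log₁₀[0.000146 + 0.000723] = 5.51, so f = 0.03294.
Darcy-Weisbach: ΔP = f(L/D)(ρV²/2) = 0.03294·(20.1/0.04629)·(1.228·2.821²/2) = 0.03294·434.2·4.887 = 69.9 Pa.
ΔP = 69.9 Pa = 0.06990 kPa.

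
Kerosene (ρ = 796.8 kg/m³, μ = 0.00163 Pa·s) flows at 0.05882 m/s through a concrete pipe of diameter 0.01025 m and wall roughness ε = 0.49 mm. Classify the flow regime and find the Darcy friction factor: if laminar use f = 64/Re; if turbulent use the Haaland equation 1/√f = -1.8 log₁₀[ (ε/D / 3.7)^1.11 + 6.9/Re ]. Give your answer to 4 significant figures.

f ≈ 0.2172

Re = ρVD/μ = 796.8·0.05882·0.01025/0.00163 = 294.7.
Re < 2300 → laminar, so f = 64/Re = 0.2172 (roughness is irrelevant in laminar flow).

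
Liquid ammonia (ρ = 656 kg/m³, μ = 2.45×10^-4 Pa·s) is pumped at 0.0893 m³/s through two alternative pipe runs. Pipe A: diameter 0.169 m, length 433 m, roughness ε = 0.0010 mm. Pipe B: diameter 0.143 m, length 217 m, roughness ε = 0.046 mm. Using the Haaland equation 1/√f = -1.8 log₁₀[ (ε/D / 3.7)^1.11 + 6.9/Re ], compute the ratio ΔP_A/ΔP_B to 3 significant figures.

Pipe A: V = Q/A = 0.0893/0.02243 = 3.981 m/s; Re = 1.801e+06; ε/D = 5.92e-06; Haaland → f = 0.01068; ΔP_A = f(L/D)(ρV²/2) = 1.422e+05 Pa.
Pipe B: V = Q/A = 0.0893/0.01606 = 5.56 m/s; Re = 2.129e+06; ε/D = 0.000322; Haaland → f = 0.01549; ΔP_B = f(L/D)(ρV²/2) = 2.383e+05 Pa.
ΔP_A/ΔP_B = 1.422e+05/2.383e+05 = 0.597.

ΔP_A/ΔP_B ≈ 0.597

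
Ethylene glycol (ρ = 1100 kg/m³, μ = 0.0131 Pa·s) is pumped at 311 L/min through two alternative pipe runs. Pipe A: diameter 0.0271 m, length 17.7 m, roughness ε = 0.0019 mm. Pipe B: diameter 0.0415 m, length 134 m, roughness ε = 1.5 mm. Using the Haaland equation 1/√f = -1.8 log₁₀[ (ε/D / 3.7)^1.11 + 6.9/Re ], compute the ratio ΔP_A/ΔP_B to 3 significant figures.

Pipe A: V = Q/A = 0.005183/0.0005768 = 8.986 m/s; Re = 2.045e+04; ε/D = 7.01e-05; Haaland → f = 0.02571; ΔP_A = f(L/D)(ρV²/2) = 7.459e+05 Pa.
Pipe B: V = Q/A = 0.005183/0.001353 = 3.832 m/s; Re = 1.335e+04; ε/D = 0.0361; Haaland → f = 0.06408; ΔP_B = f(L/D)(ρV²/2) = 1.671e+06 Pa.
ΔP_A/ΔP_B = 7.459e+05/1.671e+06 = 0.446.

ΔP_A/ΔP_B ≈ 0.446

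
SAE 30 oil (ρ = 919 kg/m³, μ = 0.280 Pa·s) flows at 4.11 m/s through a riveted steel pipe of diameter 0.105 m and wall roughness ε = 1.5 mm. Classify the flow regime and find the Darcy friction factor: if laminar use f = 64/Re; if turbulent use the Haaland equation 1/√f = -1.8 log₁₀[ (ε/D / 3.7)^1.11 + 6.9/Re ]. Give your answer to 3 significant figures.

Re = ρVD/μ = 919·4.11·0.105/0.28 = 1416.
Re < 2300 → laminar, so f = 64/Re = 0.04518 (roughness is irrelevant in laminar flow).

f ≈ 0.0452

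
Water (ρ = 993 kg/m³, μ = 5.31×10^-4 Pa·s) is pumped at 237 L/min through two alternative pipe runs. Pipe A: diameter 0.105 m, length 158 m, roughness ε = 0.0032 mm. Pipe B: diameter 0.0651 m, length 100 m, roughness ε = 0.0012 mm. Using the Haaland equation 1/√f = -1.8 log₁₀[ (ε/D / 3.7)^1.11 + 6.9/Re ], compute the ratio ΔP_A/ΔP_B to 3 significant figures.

Pipe A: V = Q/A = 0.00395/0.008659 = 0.4562 m/s; Re = 8.957e+04; ε/D = 3.05e-05; Haaland → f = 0.01835; ΔP_A = f(L/D)(ρV²/2) = 2854 Pa.
Pipe B: V = Q/A = 0.00395/0.003329 = 1.187 m/s; Re = 1.445e+05; ε/D = 1.84e-05; Haaland → f = 0.01662; ΔP_B = f(L/D)(ρV²/2) = 1.785e+04 Pa.
ΔP_A/ΔP_B = 2854/1.785e+04 = 0.160.

ΔP_A/ΔP_B ≈ 0.160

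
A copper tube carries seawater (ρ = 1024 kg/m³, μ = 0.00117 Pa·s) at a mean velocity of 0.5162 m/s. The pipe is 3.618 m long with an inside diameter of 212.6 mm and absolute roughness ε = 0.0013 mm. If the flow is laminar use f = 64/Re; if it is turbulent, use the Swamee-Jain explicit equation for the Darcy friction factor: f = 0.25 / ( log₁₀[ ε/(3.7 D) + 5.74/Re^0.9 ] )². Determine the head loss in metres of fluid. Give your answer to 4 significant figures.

Reynolds number Re = ρVD/μ = 1024 · 0.5162 · 0.2126 / 0.00117 = 9.605e+04.
Re > 4000 → turbulent. Relative roughness ε/D = 1.3e-06/0.2126 = 6.11e-06. Swamee-Jain: f = 0.25/(log₁₀[6.11e-06/3.7 + 5.74/9.605e+04^0.9])² = 0.25/(log₁₀[1.65e-06 + 0.000188])² = 0.25/(-3.722)² = 0.01805.
Darcy-Weisbach: ΔP = f(L/D)(ρV²/2) = 0.01805·(3.618/0.2126)·(1024·0.5162²/2) = 0.01805·17.02·136.4 = 41.91 Pa.
Head loss h_f = ΔP/(ρg) = 41.91/(1024·9.81) = 0.004172 m.

h_f ≈ 0.004172 m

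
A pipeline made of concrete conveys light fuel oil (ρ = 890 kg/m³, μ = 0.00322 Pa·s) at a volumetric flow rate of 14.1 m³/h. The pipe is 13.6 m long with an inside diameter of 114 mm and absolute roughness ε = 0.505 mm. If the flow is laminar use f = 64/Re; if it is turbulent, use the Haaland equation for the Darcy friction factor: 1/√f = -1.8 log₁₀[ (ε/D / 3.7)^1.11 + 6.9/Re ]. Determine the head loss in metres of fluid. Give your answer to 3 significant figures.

h_f ≈ 0.0319 m

Q = 14.1 m³/h = 14.1/3600 = 0.003917 m³/s.
Cross-sectional area A = πD²/4 = π(0.114)²/4 = 0.01021 m²; mean velocity V = Q/A = 0.003917/0.01021 = 0.3837 m/s.
Reynolds number Re = ρVD/μ = 890 · 0.3837 · 0.114 / 0.00322 = 1.209e+04.
Re > 4000 → turbulent. Relative roughness ε/D = 0.000505/0.114 = 0.00443. Haaland: 1/√f = -1.8 log₁₀[(0.00443/3.7)^1.11 + 6.9/1.209e+04] = -1.8 log₁₀[0.000571 + 0.000571] = 5.296, so f = 0.03565.
Darcy-Weisbach: ΔP = f(L/D)(ρV²/2) = 0.03565·(13.6/0.114)·(890·0.3837²/2) = 0.03565·119.3·65.52 = 278.7 Pa.
Head loss h_f = ΔP/(ρg) = 278.7/(890·9.81) = 0.0319 m.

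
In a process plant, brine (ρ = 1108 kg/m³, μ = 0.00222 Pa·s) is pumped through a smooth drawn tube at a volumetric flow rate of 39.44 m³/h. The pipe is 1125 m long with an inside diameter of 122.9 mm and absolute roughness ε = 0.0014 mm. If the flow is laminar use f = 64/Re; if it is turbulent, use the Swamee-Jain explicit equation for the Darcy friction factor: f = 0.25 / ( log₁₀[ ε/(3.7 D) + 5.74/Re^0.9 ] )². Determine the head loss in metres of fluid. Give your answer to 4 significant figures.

h_f ≈ 8.053 m

Q = 39.44 m³/h = 39.44/3600 = 0.01096 m³/s.
Cross-sectional area A = πD²/4 = π(0.1229)²/4 = 0.01186 m²; mean velocity V = Q/A = 0.01096/0.01186 = 0.9235 m/s.
Reynolds number Re = ρVD/μ = 1108 · 0.9235 · 0.1229 / 0.00222 = 5.665e+04.
Re > 4000 → turbulent. Relative roughness ε/D = 1.4e-06/0.1229 = 1.14e-05. Swamee-Jain: f = 0.25/(log₁₀[1.14e-05/3.7 + 5.74/5.665e+04^0.9])² = 0.25/(log₁₀[3.08e-06 + 0.000303])² = 0.25/(-3.515)² = 0.02024.
Darcy-Weisbach: ΔP = f(L/D)(ρV²/2) = 0.02024·(1125/0.1229)·(1108·0.9235²/2) = 0.02024·9154·472.5 = 8.754e+04 Pa.
Head loss h_f = ΔP/(ρg) = 8.754e+04/(1108·9.81) = 8.053 m.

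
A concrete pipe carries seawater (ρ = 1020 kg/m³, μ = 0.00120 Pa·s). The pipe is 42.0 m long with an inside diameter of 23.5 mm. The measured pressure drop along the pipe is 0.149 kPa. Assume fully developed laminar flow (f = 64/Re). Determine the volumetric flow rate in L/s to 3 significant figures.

For laminar flow, f = 64/Re with Re = ρVD/μ, so Darcy-Weisbach reduces to ΔP = 32μLV/D². Solving for V: V = ΔP·D²/(32μL) = 149·(0.0235)²/(32·0.0012·42) = 0.05102 m/s.
Check: Re = ρVD/μ = 1020·0.05102·0.0235/0.0012 = 1019 < 2300, so the laminar assumption holds.
Q = V·A = 0.05102·(π/4·0.0235²) = 2.213e-05 m³/s = 0.0221 L/s.

Q ≈ 0.0221 L/s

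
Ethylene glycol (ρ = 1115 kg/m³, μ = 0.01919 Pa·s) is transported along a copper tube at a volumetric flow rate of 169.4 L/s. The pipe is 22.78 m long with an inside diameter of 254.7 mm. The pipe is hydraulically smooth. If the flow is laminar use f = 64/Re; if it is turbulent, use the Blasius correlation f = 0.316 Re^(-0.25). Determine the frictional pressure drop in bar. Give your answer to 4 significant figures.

Q = 169.4 L/s = 169.4/1000 = 0.1694 m³/s.
Cross-sectional area A = πD²/4 = π(0.2547)²/4 = 0.05095 m²; mean velocity V = Q/A = 0.1694/0.05095 = 3.325 m/s.
Reynolds number Re = ρVD/μ = 1115 · 3.325 · 0.2547 / 0.0192 = 4.92e+04.
Re > 4000 → turbulent. Smooth-pipe (Blasius): f = 0.316 Re^(-0.25) = 0.316/(4.92e+04)^0.25 = 0.02122.
Darcy-Weisbach: ΔP = f(L/D)(ρV²/2) = 0.02122·(22.78/0.2547)·(1115·3.325²/2) = 0.02122·89.44·6163 = 1.169e+04 Pa.
ΔP = 1.169e+04 Pa = 0.1169 bar.

ΔP ≈ 0.1169 bar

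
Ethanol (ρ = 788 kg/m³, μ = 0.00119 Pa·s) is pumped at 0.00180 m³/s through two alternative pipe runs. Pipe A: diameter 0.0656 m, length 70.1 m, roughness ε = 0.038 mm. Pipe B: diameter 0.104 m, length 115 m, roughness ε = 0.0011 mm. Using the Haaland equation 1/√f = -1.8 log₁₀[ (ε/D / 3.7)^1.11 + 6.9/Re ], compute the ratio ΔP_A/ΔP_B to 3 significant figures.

ΔP_A/ΔP_B ≈ 5.68

Pipe A: V = Q/A = 0.0018/0.00338 = 0.5326 m/s; Re = 2.313e+04; ε/D = 0.000579; Haaland → f = 0.02599; ΔP_A = f(L/D)(ρV²/2) = 3103 Pa.
Pipe B: V = Q/A = 0.0018/0.008495 = 0.2119 m/s; Re = 1.459e+04; ε/D = 1.06e-05; Haaland → f = 0.02792; ΔP_B = f(L/D)(ρV²/2) = 546.2 Pa.
ΔP_A/ΔP_B = 3103/546.2 = 5.68.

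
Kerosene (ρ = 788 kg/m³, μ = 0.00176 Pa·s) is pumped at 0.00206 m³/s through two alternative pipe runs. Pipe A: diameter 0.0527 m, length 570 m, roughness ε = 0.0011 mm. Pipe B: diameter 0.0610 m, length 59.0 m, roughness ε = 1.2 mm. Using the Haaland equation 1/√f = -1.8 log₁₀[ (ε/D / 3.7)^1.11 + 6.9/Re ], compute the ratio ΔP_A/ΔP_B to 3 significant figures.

ΔP_A/ΔP_B ≈ 10.0

Pipe A: V = Q/A = 0.00206/0.002181 = 0.9444 m/s; Re = 2.228e+04; ε/D = 2.09e-05; Haaland → f = 0.02509; ΔP_A = f(L/D)(ρV²/2) = 9.538e+04 Pa.
Pipe B: V = Q/A = 0.00206/0.002922 = 0.7049 m/s; Re = 1.925e+04; ε/D = 0.0197; Haaland → f = 0.05037; ΔP_B = f(L/D)(ρV²/2) = 9538 Pa.
ΔP_A/ΔP_B = 9.538e+04/9538 = 10.0.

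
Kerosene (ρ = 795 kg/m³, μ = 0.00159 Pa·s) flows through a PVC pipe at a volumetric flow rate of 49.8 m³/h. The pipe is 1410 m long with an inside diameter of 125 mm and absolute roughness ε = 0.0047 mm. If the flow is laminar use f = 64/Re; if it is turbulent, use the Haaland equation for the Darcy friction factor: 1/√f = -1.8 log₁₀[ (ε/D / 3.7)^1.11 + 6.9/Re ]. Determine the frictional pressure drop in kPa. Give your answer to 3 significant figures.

Q = 49.8 m³/h = 49.8/3600 = 0.01383 m³/s.
Cross-sectional area A = πD²/4 = π(0.125)²/4 = 0.01227 m²; mean velocity V = Q/A = 0.01383/0.01227 = 1.127 m/s.
Reynolds number Re = ρVD/μ = 795 · 1.127 · 0.125 / 0.00159 = 7.045e+04.
Re > 4000 → turbulent. Relative roughness ε/D = 4.7e-06/0.125 = 3.76e-05. Haaland: 1/√f = -1.8 log₁₀[(3.76e-05/3.7)^1.11 + 6.9/7.045e+04] = -1.8 log₁₀[2.87e-06 + 9.79e-05] = 7.194, so f = 0.01932.
Darcy-Weisbach: ΔP = f(L/D)(ρV²/2) = 0.01932·(1410/0.125)·(795·1.127²/2) = 0.01932·1.128e+04·505.1 = 1.101e+05 Pa.
ΔP = 1.101e+05 Pa = 110 kPa.

ΔP ≈ 110 kPa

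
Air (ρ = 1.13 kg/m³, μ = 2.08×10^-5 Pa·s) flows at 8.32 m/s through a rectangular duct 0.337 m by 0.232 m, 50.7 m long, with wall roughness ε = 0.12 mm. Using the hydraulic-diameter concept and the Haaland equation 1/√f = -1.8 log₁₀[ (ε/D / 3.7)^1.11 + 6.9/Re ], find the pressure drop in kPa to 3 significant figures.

Hydraulic diameter D_h = 4A/P = 4·(0.337·0.232)/(2·(0.337+0.232)) = 0.3127/1.138 = 0.2748 m.
Re = ρVD_h/μ = 1.13·8.32·0.2748/2.08e-05 = 1.242e+05.
ε/D_h = 0.00012/0.2748 = 0.000437; Haaland gives 1/√f = -1.8 log₁₀[4.36e-05+5.55e-05] = 7.206, so f = 0.01926.
ΔP = f(L/D_h)(ρV²/2) = 0.01926·50.7/0.2748·39.11 = 138.9 Pa.
ΔP = 0.139 kPa.

ΔP ≈ 0.139 kPa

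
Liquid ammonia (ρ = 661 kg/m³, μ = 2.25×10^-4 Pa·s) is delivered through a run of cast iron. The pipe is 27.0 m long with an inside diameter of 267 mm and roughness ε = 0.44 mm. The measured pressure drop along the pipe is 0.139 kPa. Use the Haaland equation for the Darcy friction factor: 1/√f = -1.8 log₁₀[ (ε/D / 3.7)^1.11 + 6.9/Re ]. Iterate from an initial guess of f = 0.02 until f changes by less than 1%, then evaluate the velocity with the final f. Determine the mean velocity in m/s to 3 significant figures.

Rearranging Darcy-Weisbach: V = √(2·ΔP·D/(f·L·ρ)). With ε/D = 0.00044/0.267 = 0.00165, iterate starting from f = 0.02:
  f = 0.02 → V = √(2·139·0.267/(0.02·27·661)) = 0.456 m/s; Re = ρVD/μ = 3.577e+05; f → 0.02282
  f = 0.02282 → V = 0.427 m/s; Re = 3.349e+05; f → 0.02285
Converged (Δf/f < 1%). With the final f = 0.02285: V = √(2·139·0.267/(0.02285·27·661)) = 0.4266 m/s.

V ≈ 0.427 m/s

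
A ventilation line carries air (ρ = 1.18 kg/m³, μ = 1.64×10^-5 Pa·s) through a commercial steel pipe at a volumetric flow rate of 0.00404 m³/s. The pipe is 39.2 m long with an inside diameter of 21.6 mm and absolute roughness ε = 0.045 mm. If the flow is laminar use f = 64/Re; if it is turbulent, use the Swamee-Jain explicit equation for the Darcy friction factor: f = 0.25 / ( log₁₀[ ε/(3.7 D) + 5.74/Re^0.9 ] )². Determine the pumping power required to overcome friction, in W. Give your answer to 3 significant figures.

P ≈ 16.3 W

Cross-sectional area A = πD²/4 = π(0.0216)²/4 = 0.0003664 m²; mean velocity V = Q/A = 0.00404/0.0003664 = 11.03 m/s.
Reynolds number Re = ρVD/μ = 1.18 · 11.03 · 0.0216 / 1.64e-05 = 1.713e+04.
Re > 4000 → turbulent. Relative roughness ε/D = 4.5e-05/0.0216 = 0.00208. Swamee-Jain: f = 0.25/(log₁₀[0.00208/3.7 + 5.74/1.713e+04^0.9])² = 0.25/(log₁₀[0.000563 + 0.000888])² = 0.25/(-2.838)² = 0.03103.
Darcy-Weisbach: ΔP = f(L/D)(ρV²/2) = 0.03103·(39.2/0.0216)·(1.18·11.03²/2) = 0.03103·1815·71.72 = 4039 Pa.
Pumping power P = QΔP = 0.00404·4039 = 16.32 W = 16.3 W.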